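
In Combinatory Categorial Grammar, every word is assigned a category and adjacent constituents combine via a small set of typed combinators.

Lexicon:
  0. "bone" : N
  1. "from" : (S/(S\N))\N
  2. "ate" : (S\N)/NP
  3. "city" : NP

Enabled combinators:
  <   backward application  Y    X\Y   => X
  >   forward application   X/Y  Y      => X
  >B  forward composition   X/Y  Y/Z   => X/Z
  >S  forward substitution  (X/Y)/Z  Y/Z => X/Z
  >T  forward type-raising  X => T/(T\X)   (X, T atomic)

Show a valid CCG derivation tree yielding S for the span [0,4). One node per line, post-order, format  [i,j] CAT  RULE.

[0,4] S   >
  [0,2] S/(S\N)   <
    [0,1] "bone" : N
    [1,2] "from" : (S/(S\N))\N
  [2,4] S\N   >
    [2,3] "ate" : (S\N)/NP
    [3,4] "city" : NP

[0,1] N  lex  "bone"
[1,2] (S/(S\N))\N  lex  "from"
[0,2] S/(S\N)  <  k=1
[2,3] (S\N)/NP  lex  "ate"
[3,4] NP  lex  "city"
[2,4] S\N  >  k=3
[0,4] S  >  k=2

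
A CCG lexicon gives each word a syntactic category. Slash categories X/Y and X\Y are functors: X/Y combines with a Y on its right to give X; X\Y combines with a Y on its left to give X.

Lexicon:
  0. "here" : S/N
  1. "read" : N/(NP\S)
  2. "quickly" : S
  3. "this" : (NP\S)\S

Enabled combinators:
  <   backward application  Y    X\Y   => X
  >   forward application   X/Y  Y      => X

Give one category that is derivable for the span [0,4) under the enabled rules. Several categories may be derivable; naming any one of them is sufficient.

S

[0,4] S   >
  [0,1] "here" : S/N
  [1,4] N   >
    [1,2] "read" : N/(NP\S)
    [2,4] NP\S   <
      [2,3] "quickly" : S
      [3,4] "this" : (NP\S)\S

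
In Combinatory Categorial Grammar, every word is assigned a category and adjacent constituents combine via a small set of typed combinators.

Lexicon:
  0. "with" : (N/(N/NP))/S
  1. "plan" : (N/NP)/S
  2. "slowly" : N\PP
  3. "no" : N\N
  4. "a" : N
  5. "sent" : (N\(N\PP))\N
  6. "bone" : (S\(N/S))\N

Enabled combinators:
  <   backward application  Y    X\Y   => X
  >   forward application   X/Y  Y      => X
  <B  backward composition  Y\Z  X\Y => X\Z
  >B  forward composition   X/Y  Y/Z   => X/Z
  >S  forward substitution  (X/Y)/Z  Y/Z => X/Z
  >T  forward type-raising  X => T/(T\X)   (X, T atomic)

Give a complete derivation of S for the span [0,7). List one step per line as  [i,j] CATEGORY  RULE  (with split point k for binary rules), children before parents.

[0,7] S   <
  [0,2] N/S   >S
    [0,1] "with" : (N/(N/NP))/S
    [1,2] "plan" : (N/NP)/S
  [2,7] S\(N/S)   <
    [2,6] N   <
      [2,4] N\PP   <B
        [2,3] "slowly" : N\PP
        [3,4] "no" : N\N
      [4,6] N\(N\PP)   <
        [4,5] "a" : N
        [5,6] "sent" : (N\(N\PP))\N
    [6,7] "bone" : (S\(N/S))\N

[0,1] (N/(N/NP))/S  lex  "with"
[1,2] (N/NP)/S  lex  "plan"
[0,2] N/S  >S  k=1
[2,3] N\PP  lex  "slowly"
[3,4] N\N  lex  "no"
[2,4] N\PP  <B  k=3
[4,5] N  lex  "a"
[5,6] (N\(N\PP))\N  lex  "sent"
[4,6] N\(N\PP)  <  k=5
[2,6] N  <  k=4
[6,7] (S\(N/S))\N  lex  "bone"
[2,7] S\(N/S)  <  k=6
[0,7] S  <  k=2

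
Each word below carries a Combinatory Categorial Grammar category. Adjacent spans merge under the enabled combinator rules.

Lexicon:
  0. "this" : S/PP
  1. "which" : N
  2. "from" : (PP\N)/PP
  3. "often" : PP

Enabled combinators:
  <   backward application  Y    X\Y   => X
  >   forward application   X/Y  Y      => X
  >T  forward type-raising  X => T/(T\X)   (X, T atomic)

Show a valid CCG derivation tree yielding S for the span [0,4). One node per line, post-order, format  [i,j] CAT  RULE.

[0,1] S/PP  lex  "this"
[1,2] N  lex  "which"
[2,3] (PP\N)/PP  lex  "from"
[3,4] PP  lex  "often"
[2,4] PP\N  >  k=3
[1,4] PP  <  k=2
[0,4] S  >  k=1

[0,4] S   >
  [0,1] "this" : S/PP
  [1,4] PP   <
    [1,2] "which" : N
    [2,4] PP\N   >
      [2,3] "from" : (PP\N)/PP
      [3,4] "often" : PP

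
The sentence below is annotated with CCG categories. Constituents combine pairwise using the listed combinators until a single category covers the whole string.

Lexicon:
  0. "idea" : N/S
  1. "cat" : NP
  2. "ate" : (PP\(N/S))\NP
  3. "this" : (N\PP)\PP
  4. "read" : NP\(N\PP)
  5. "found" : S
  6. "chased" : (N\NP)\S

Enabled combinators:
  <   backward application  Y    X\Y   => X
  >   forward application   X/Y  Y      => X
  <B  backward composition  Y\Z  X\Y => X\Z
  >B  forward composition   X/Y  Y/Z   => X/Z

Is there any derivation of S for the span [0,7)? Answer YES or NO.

NO

N/S NP (PP\(N/S))\NP (N\PP)\PP NP\(N\PP) S (N\NP)\S
CKY chart[0,7] = {N}; S ∉ chart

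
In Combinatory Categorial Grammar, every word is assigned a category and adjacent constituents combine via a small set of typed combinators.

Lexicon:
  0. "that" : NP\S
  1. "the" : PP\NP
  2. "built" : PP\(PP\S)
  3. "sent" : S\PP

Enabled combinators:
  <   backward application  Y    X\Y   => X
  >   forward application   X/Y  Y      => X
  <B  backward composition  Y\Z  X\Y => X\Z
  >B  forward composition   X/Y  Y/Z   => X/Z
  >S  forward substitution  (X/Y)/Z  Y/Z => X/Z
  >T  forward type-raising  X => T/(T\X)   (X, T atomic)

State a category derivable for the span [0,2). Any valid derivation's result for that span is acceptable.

PP\S

[0,4] S   <
  [0,3] PP   <
    [0,2] PP\S   <B
      [0,1] "that" : NP\S
      [1,2] "the" : PP\NP
    [2,3] "built" : PP\(PP\S)
  [3,4] "sent" : S\PP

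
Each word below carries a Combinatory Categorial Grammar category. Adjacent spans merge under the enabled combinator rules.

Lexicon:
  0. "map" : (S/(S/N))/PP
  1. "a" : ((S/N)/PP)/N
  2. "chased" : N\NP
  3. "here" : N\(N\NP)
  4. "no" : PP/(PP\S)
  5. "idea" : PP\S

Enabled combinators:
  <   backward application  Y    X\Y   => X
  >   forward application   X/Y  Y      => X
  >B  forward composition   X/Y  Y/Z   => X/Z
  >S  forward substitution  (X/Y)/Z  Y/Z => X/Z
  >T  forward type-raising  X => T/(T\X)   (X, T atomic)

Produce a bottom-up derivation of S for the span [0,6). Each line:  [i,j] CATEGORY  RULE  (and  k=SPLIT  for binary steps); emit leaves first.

[0,1] (S/(S/N))/PP  lex  "map"
[1,2] ((S/N)/PP)/N  lex  "a"
[2,3] N\NP  lex  "chased"
[3,4] N\(N\NP)  lex  "here"
[2,4] N  <  k=3
[1,4] (S/N)/PP  >  k=2
[0,4] S/PP  >S  k=1
[4,5] PP/(PP\S)  lex  "no"
[5,6] PP\S  lex  "idea"
[4,6] PP  >  k=5
[0,6] S  >  k=4

[0,6] S   >
  [0,4] S/PP   >S
    [0,1] "map" : (S/(S/N))/PP
    [1,4] (S/N)/PP   >
      [1,2] "a" : ((S/N)/PP)/N
      [2,4] N   <
        [2,3] "chased" : N\NP
        [3,4] "here" : N\(N\NP)
  [4,6] PP   >
    [4,5] "no" : PP/(PP\S)
    [5,6] "idea" : PP\S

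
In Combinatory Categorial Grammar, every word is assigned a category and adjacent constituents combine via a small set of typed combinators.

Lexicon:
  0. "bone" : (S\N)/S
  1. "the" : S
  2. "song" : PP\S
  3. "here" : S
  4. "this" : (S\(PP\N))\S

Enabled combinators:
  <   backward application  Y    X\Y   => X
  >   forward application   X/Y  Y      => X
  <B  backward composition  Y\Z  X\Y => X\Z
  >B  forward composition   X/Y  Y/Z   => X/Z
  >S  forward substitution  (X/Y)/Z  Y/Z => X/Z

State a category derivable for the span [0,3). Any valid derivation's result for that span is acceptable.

[0,5] S   <
  [0,3] PP\N   <B
    [0,2] S\N   >
      [0,1] "bone" : (S\N)/S
      [1,2] "the" : S
    [2,3] "song" : PP\S
  [3,5] S\(PP\N)   <
    [3,4] "here" : S
    [4,5] "this" : (S\(PP\N))\S

PP\N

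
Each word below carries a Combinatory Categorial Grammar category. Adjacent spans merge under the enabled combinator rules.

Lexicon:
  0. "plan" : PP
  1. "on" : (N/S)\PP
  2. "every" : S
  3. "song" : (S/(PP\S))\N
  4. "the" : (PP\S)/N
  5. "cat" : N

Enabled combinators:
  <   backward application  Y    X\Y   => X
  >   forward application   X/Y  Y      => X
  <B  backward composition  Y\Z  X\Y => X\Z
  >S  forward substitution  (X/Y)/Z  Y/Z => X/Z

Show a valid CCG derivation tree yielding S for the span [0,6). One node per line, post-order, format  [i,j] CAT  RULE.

[0,6] S   >
  [0,4] S/(PP\S)   <
    [0,3] N   >
      [0,2] N/S   <
        [0,1] "plan" : PP
        [1,2] "on" : (N/S)\PP
      [2,3] "every" : S
    [3,4] "song" : (S/(PP\S))\N
  [4,6] PP\S   >
    [4,5] "the" : (PP\S)/N
    [5,6] "cat" : N

[0,1] PP  lex  "plan"
[1,2] (N/S)\PP  lex  "on"
[0,2] N/S  <  k=1
[2,3] S  lex  "every"
[0,3] N  >  k=2
[3,4] (S/(PP\S))\N  lex  "song"
[0,4] S/(PP\S)  <  k=3
[4,5] (PP\S)/N  lex  "the"
[5,6] N  lex  "cat"
[4,6] PP\S  >  k=5
[0,6] S  >  k=4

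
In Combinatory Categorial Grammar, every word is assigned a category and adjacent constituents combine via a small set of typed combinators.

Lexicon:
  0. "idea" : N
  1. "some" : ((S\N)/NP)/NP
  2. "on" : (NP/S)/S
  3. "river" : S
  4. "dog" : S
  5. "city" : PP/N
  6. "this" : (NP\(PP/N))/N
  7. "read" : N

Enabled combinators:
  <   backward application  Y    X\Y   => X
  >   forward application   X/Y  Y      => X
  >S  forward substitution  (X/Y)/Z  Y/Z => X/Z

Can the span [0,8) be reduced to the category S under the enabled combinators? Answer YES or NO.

[0,8] S   <
  [0,1] "idea" : N
  [1,8] S\N   >
    [1,5] (S\N)/NP   >
      [1,2] "some" : ((S\N)/NP)/NP
      [2,5] NP   >
        [2,4] NP/S   >
          [2,3] "on" : (NP/S)/S
          [3,4] "river" : S
        [4,5] "dog" : S
    [5,8] NP   <
      [5,6] "city" : PP/N
      [6,8] NP\(PP/N)   >
        [6,7] "this" : (NP\(PP/N))/N
        [7,8] "read" : N

YES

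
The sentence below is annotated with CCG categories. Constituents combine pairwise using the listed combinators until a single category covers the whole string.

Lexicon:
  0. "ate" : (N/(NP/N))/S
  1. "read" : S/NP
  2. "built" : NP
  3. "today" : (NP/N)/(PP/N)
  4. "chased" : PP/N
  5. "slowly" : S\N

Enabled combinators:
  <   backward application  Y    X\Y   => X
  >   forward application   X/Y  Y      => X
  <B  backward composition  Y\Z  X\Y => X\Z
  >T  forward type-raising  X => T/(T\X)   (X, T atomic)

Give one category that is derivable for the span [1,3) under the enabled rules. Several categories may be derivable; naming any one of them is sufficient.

[0,6] S   <
  [0,5] N   >
    [0,3] N/(NP/N)   >
      [0,1] "ate" : (N/(NP/N))/S
      [1,3] S   >
        [1,2] "read" : S/NP
        [2,3] "built" : NP
    [3,5] NP/N   >
      [3,4] "today" : (NP/N)/(PP/N)
      [4,5] "chased" : PP/N
  [5,6] "slowly" : S\N

S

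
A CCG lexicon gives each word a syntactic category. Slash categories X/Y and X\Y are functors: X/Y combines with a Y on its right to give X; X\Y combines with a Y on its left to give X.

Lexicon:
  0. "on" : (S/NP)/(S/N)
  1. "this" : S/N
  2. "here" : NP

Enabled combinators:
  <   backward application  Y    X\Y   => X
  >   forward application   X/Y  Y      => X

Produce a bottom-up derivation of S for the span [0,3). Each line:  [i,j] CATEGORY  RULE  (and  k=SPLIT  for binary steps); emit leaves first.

[0,3] S   >
  [0,2] S/NP   >
    [0,1] "on" : (S/NP)/(S/N)
    [1,2] "this" : S/N
  [2,3] "here" : NP

[0,1] (S/NP)/(S/N)  lex  "on"
[1,2] S/N  lex  "this"
[0,2] S/NP  >  k=1
[2,3] NP  lex  "here"
[0,3] S  >  k=2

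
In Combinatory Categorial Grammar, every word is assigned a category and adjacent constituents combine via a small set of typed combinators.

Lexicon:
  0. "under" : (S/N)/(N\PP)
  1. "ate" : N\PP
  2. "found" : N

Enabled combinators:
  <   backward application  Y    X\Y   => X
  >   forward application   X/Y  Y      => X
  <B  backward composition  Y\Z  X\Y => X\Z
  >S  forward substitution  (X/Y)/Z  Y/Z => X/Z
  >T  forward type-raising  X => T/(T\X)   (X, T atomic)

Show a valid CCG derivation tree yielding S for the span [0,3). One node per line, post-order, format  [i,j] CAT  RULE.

[0,1] (S/N)/(N\PP)  lex  "under"
[1,2] N\PP  lex  "ate"
[0,2] S/N  >  k=1
[2,3] N  lex  "found"
[0,3] S  >  k=2

[0,3] S   >
  [0,2] S/N   >
    [0,1] "under" : (S/N)/(N\PP)
    [1,2] "ate" : N\PP
  [2,3] "found" : N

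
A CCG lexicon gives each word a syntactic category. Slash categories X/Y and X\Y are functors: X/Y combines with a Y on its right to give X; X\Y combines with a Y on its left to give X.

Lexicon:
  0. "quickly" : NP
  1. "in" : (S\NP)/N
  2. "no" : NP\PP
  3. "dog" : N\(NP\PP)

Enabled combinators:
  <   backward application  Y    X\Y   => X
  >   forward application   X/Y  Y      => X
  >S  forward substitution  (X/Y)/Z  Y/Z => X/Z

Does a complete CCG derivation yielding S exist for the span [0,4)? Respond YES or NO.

YES

[0,4] S   <
  [0,1] "quickly" : NP
  [1,4] S\NP   >
    [1,2] "in" : (S\NP)/N
    [2,4] N   <
      [2,3] "no" : NP\PP
      [3,4] "dog" : N\(NP\PP)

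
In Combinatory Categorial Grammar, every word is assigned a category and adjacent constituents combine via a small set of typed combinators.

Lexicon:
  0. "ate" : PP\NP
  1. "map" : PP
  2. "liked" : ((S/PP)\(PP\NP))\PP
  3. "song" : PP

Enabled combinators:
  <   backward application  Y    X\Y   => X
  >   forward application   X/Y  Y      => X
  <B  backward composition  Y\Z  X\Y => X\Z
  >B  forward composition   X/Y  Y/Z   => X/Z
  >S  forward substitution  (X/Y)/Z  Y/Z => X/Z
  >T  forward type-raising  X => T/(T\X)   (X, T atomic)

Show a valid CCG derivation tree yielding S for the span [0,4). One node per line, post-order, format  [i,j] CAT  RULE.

[0,1] PP\NP  lex  "ate"
[1,2] PP  lex  "map"
[2,3] ((S/PP)\(PP\NP))\PP  lex  "liked"
[1,3] (S/PP)\(PP\NP)  <  k=2
[0,3] S/PP  <  k=1
[3,4] PP  lex  "song"
[0,4] S  >  k=3

[0,4] S   >
  [0,3] S/PP   <
    [0,1] "ate" : PP\NP
    [1,3] (S/PP)\(PP\NP)   <
      [1,2] "map" : PP
      [2,3] "liked" : ((S/PP)\(PP\NP))\PP
  [3,4] "song" : PP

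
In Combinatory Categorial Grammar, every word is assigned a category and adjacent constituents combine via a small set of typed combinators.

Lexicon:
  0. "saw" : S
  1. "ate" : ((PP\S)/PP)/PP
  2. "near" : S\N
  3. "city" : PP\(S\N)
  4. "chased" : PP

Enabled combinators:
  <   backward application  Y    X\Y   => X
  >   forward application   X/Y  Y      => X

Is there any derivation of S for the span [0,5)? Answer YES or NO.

NO

S ((PP\S)/PP)/PP S\N PP\(S\N) PP
CKY chart[0,5] = {PP}; S ∉ chart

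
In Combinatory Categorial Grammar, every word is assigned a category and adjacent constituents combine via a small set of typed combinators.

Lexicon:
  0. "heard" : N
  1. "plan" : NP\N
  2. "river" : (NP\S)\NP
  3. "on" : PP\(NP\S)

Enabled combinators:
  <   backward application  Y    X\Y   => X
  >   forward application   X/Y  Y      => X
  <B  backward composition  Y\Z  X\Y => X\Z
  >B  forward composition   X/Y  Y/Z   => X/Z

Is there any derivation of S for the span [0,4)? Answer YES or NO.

NO

N NP\N (NP\S)\NP PP\(NP\S)
CKY chart[0,4] = {PP}; S ∉ chart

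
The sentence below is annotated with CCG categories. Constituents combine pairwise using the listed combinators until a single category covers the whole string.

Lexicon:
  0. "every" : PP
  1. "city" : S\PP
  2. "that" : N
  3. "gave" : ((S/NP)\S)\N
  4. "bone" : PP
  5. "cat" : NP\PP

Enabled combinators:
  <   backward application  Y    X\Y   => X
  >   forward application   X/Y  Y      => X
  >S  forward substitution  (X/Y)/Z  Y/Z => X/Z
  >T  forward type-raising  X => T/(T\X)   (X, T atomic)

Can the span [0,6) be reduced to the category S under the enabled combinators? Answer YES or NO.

[0,6] S   >
  [0,4] S/NP   <
    [0,2] S   >
      [0,1] S/(S\PP)   >T
        [0,1] "every" : PP
      [1,2] "city" : S\PP
    [2,4] (S/NP)\S   <
      [2,3] "that" : N
      [3,4] "gave" : ((S/NP)\S)\N
  [4,6] NP   <
    [4,5] "bone" : PP
    [5,6] "cat" : NP\PP

YES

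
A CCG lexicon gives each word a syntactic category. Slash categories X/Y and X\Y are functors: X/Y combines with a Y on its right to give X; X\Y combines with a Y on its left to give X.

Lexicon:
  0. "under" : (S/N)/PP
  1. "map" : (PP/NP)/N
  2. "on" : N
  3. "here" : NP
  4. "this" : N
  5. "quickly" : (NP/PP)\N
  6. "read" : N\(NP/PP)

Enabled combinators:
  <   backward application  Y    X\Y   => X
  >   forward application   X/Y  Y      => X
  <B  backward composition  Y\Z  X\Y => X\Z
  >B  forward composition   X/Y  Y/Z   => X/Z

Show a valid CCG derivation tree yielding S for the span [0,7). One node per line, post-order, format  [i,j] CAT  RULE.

[0,1] (S/N)/PP  lex  "under"
[1,2] (PP/NP)/N  lex  "map"
[2,3] N  lex  "on"
[1,3] PP/NP  >  k=2
[3,4] NP  lex  "here"
[1,4] PP  >  k=3
[0,4] S/N  >  k=1
[4,5] N  lex  "this"
[5,6] (NP/PP)\N  lex  "quickly"
[4,6] NP/PP  <  k=5
[6,7] N\(NP/PP)  lex  "read"
[4,7] N  <  k=6
[0,7] S  >  k=4

[0,7] S   >
  [0,4] S/N   >
    [0,1] "under" : (S/N)/PP
    [1,4] PP   >
      [1,3] PP/NP   >
        [1,2] "map" : (PP/NP)/N
        [2,3] "on" : N
      [3,4] "here" : NP
  [4,7] N   <
    [4,6] NP/PP   <
      [4,5] "this" : N
      [5,6] "quickly" : (NP/PP)\N
    [6,7] "read" : N\(NP/PP)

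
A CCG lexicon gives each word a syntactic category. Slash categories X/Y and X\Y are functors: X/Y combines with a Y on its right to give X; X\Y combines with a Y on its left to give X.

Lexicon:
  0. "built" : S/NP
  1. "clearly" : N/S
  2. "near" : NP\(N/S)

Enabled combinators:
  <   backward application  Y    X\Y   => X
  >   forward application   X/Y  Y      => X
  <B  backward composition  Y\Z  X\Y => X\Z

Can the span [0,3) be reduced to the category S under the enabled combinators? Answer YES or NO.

[0,3] S   >
  [0,1] "built" : S/NP
  [1,3] NP   <
    [1,2] "clearly" : N/S
    [2,3] "near" : NP\(N/S)

YES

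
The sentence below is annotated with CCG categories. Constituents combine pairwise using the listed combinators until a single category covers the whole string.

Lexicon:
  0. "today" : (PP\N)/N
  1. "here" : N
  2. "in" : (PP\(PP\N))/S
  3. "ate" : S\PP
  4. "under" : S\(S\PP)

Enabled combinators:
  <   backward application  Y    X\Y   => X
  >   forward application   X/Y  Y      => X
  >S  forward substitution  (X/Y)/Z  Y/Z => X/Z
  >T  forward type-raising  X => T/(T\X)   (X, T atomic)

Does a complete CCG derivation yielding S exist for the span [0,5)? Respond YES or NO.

(PP\N)/N N (PP\(PP\N))/S S\PP S\(S\PP)
CKY chart[0,5] = {N/(N\PP), NP/(NP\PP), PP, PP/(PP\PP), S/(S\PP)}; S ∉ chart

NO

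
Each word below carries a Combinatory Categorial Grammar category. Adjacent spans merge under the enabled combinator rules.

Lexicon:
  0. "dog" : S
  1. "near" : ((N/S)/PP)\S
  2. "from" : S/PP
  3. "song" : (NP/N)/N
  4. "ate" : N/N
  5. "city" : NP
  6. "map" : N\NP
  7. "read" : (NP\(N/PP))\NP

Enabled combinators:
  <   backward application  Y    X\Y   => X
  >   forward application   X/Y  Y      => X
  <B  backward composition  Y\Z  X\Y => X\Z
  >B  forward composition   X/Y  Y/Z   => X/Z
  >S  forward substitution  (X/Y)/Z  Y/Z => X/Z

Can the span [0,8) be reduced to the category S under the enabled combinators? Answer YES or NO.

NO

S ((N/S)/PP)\S S/PP (NP/N)/N N/N NP N\NP (NP\(N/PP))\NP
CKY chart[0,8] = {NP}; S ∉ chart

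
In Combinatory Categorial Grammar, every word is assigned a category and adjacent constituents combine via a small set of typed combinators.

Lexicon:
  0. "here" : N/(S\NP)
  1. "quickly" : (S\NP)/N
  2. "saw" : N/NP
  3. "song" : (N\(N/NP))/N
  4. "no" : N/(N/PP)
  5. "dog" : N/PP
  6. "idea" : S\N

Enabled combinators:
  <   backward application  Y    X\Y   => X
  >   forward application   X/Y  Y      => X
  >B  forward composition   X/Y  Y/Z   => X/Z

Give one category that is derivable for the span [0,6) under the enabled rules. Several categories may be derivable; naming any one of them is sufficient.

[0,7] S   <
  [0,6] N   >
    [0,1] "here" : N/(S\NP)
    [1,6] S\NP   >
      [1,2] "quickly" : (S\NP)/N
      [2,6] N   <
        [2,3] "saw" : N/NP
        [3,6] N\(N/NP)   >
          [3,4] "song" : (N\(N/NP))/N
          [4,6] N   >
            [4,5] "no" : N/(N/PP)
            [5,6] "dog" : N/PP
  [6,7] "idea" : S\N

N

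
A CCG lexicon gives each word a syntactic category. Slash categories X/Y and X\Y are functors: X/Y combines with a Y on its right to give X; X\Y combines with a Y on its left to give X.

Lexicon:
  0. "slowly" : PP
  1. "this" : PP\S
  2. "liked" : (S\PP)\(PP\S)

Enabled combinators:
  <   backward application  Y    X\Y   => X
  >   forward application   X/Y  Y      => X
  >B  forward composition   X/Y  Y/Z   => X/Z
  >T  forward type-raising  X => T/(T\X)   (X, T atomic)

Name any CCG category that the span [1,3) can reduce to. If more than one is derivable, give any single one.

S\PP

[0,3] S   >
  [0,1] S/(S\PP)   >T
    [0,1] "slowly" : PP
  [1,3] S\PP   <
    [1,2] "this" : PP\S
    [2,3] "liked" : (S\PP)\(PP\S)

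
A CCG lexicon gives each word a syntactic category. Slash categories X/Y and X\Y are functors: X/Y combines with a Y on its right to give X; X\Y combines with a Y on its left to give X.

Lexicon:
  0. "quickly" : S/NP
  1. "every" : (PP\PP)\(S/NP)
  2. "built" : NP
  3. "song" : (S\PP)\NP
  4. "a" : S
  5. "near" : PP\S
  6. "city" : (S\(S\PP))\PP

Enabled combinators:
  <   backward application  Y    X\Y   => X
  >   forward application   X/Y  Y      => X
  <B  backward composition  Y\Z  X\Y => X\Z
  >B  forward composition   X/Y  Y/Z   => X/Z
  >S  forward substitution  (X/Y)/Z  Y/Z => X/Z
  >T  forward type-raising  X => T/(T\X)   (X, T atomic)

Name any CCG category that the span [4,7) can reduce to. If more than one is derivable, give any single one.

[0,7] S   <
  [0,4] S\PP   <B
    [0,2] PP\PP   <
      [0,1] "quickly" : S/NP
      [1,2] "every" : (PP\PP)\(S/NP)
    [2,4] S\PP   <
      [2,3] "built" : NP
      [3,4] "song" : (S\PP)\NP
  [4,7] S\(S\PP)   <
    [4,6] PP   <
      [4,5] "a" : S
      [5,6] "near" : PP\S
    [6,7] "city" : (S\(S\PP))\PP

S\(S\PP)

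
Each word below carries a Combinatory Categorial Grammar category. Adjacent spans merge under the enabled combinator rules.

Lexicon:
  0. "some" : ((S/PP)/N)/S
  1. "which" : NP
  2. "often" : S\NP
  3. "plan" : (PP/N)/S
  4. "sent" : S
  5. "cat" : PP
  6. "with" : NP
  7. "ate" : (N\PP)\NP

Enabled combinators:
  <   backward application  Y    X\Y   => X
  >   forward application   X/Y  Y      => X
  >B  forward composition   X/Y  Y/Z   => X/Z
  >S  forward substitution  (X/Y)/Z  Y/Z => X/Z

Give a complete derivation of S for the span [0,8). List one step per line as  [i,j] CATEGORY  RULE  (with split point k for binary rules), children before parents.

[0,8] S   >
  [0,5] S/N   >S
    [0,3] (S/PP)/N   >
      [0,1] "some" : ((S/PP)/N)/S
      [1,3] S   <
        [1,2] "which" : NP
        [2,3] "often" : S\NP
    [3,5] PP/N   >
      [3,4] "plan" : (PP/N)/S
      [4,5] "sent" : S
  [5,8] N   <
    [5,6] "cat" : PP
    [6,8] N\PP   <
      [6,7] "with" : NP
      [7,8] "ate" : (N\PP)\NP

[0,1] ((S/PP)/N)/S  lex  "some"
[1,2] NP  lex  "which"
[2,3] S\NP  lex  "often"
[1,3] S  <  k=2
[0,3] (S/PP)/N  >  k=1
[3,4] (PP/N)/S  lex  "plan"
[4,5] S  lex  "sent"
[3,5] PP/N  >  k=4
[0,5] S/N  >S  k=3
[5,6] PP  lex  "cat"
[6,7] NP  lex  "with"
[7,8] (N\PP)\NP  lex  "ate"
[6,8] N\PP  <  k=7
[5,8] N  <  k=6
[0,8] S  >  k=5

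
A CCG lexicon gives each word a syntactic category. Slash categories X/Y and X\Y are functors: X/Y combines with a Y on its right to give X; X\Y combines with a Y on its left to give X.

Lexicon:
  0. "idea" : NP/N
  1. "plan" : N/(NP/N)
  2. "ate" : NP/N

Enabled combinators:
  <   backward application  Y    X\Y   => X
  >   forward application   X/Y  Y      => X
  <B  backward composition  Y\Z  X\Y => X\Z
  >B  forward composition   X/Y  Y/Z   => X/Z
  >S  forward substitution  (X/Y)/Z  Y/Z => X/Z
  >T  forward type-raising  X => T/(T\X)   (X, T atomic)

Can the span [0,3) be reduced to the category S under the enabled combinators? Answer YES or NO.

NP/N N/(NP/N) NP/N
CKY chart[0,3] = {N/(N\NP), NP, NP/(NP\NP), NP/(N\N), PP/(PP\NP), S/(S\NP)}; S ∉ chart

NO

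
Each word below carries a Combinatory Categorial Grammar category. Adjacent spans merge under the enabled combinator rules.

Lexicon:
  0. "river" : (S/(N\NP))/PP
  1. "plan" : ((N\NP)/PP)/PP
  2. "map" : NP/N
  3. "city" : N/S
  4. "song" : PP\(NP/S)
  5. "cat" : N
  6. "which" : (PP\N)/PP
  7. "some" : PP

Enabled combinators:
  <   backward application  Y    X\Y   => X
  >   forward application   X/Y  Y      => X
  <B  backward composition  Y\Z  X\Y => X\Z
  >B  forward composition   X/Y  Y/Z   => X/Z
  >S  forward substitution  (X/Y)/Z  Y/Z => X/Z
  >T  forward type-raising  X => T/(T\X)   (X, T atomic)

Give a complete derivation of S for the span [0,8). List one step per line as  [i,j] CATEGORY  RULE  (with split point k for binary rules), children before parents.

[0,8] S   >
  [0,5] S/PP   >S
    [0,1] "river" : (S/(N\NP))/PP
    [1,5] (N\NP)/PP   >
      [1,2] "plan" : ((N\NP)/PP)/PP
      [2,5] PP   <
        [2,4] NP/S   >B
          [2,3] "map" : NP/N
          [3,4] "city" : N/S
        [4,5] "song" : PP\(NP/S)
  [5,8] PP   >
    [5,6] PP/(PP\N)   >T
      [5,6] "cat" : N
    [6,8] PP\N   >
      [6,7] "which" : (PP\N)/PP
      [7,8] "some" : PP

[0,1] (S/(N\NP))/PP  lex  "river"
[1,2] ((N\NP)/PP)/PP  lex  "plan"
[2,3] NP/N  lex  "map"
[3,4] N/S  lex  "city"
[2,4] NP/S  >B  k=3
[4,5] PP\(NP/S)  lex  "song"
[2,5] PP  <  k=4
[1,5] (N\NP)/PP  >  k=2
[0,5] S/PP  >S  k=1
[5,6] N  lex  "cat"
[5,6] PP/(PP\N)  >T
[6,7] (PP\N)/PP  lex  "which"
[7,8] PP  lex  "some"
[6,8] PP\N  >  k=7
[5,8] PP  >  k=6
[0,8] S  >  k=5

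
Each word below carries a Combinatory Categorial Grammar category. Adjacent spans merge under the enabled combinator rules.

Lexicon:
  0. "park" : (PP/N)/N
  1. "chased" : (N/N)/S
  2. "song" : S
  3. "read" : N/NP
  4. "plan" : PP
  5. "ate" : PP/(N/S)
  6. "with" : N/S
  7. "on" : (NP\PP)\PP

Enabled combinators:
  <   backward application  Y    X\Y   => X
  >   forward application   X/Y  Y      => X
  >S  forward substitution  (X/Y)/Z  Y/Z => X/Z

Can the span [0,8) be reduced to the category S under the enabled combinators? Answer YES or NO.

NO

(PP/N)/N (N/N)/S S N/NP PP PP/(N/S) N/S (NP\PP)\PP
CKY chart[0,8] = {PP, PP/N}; S ∉ chart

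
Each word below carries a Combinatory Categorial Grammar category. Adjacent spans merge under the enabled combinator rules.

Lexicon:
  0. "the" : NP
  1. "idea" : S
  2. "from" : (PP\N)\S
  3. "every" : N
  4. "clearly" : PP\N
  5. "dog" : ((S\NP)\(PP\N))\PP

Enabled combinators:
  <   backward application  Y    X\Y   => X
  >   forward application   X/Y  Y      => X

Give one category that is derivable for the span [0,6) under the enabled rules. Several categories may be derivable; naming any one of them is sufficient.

S

[0,6] S   <
  [0,1] "the" : NP
  [1,6] S\NP   <
    [1,3] PP\N   <
      [1,2] "idea" : S
      [2,3] "from" : (PP\N)\S
    [3,6] (S\NP)\(PP\N)   <
      [3,5] PP   <
        [3,4] "every" : N
        [4,5] "clearly" : PP\N
      [5,6] "dog" : ((S\NP)\(PP\N))\PP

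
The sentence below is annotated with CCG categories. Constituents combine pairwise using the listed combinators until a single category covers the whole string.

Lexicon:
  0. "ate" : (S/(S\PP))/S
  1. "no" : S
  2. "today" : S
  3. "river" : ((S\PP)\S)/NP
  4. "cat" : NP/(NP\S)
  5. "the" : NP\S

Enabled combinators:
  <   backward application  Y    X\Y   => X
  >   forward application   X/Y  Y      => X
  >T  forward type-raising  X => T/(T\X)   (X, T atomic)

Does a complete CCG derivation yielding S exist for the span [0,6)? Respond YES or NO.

YES

[0,6] S   >
  [0,2] S/(S\PP)   >
    [0,1] "ate" : (S/(S\PP))/S
    [1,2] "no" : S
  [2,6] S\PP   <
    [2,3] "today" : S
    [3,6] (S\PP)\S   >
      [3,4] "river" : ((S\PP)\S)/NP
      [4,6] NP   >
        [4,5] "cat" : NP/(NP\S)
        [5,6] "the" : NP\S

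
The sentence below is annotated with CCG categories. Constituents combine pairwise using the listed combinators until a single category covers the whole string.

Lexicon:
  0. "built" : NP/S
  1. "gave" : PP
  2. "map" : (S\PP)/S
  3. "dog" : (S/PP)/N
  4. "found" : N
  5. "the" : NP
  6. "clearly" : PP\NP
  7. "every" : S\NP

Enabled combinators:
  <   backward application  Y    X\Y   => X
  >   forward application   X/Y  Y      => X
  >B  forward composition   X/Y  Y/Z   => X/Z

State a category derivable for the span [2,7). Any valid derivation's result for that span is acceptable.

S\PP

[0,8] S   <
  [0,7] NP   >
    [0,1] "built" : NP/S
    [1,7] S   <
      [1,2] "gave" : PP
      [2,7] S\PP   >
        [2,3] "map" : (S\PP)/S
        [3,7] S   >
          [3,5] S/PP   >
            [3,4] "dog" : (S/PP)/N
            [4,5] "found" : N
          [5,7] PP   <
            [5,6] "the" : NP
            [6,7] "clearly" : PP\NP
  [7,8] "every" : S\NP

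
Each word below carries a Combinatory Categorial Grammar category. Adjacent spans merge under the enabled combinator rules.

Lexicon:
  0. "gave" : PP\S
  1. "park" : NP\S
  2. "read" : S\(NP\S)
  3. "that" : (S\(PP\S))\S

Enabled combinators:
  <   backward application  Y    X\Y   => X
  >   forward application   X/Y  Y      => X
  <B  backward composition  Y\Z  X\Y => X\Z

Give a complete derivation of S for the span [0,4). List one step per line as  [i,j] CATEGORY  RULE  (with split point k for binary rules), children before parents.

[0,1] PP\S  lex  "gave"
[1,2] NP\S  lex  "park"
[2,3] S\(NP\S)  lex  "read"
[1,3] S  <  k=2
[3,4] (S\(PP\S))\S  lex  "that"
[1,4] S\(PP\S)  <  k=3
[0,4] S  <  k=1

[0,4] S   <
  [0,1] "gave" : PP\S
  [1,4] S\(PP\S)   <
    [1,3] S   <
      [1,2] "park" : NP\S
      [2,3] "read" : S\(NP\S)
    [3,4] "that" : (S\(PP\S))\S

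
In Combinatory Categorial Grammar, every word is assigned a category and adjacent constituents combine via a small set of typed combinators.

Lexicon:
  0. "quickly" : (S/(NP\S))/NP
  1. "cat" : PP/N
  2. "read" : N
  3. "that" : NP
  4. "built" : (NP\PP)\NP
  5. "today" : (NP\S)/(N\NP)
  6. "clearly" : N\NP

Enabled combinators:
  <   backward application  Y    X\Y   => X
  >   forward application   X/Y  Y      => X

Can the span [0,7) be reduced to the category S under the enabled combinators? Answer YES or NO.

[0,7] S   >
  [0,5] S/(NP\S)   >
    [0,1] "quickly" : (S/(NP\S))/NP
    [1,5] NP   <
      [1,3] PP   >
        [1,2] "cat" : PP/N
        [2,3] "read" : N
      [3,5] NP\PP   <
        [3,4] "that" : NP
        [4,5] "built" : (NP\PP)\NP
  [5,7] NP\S   >
    [5,6] "today" : (NP\S)/(N\NP)
    [6,7] "clearly" : N\NP

YES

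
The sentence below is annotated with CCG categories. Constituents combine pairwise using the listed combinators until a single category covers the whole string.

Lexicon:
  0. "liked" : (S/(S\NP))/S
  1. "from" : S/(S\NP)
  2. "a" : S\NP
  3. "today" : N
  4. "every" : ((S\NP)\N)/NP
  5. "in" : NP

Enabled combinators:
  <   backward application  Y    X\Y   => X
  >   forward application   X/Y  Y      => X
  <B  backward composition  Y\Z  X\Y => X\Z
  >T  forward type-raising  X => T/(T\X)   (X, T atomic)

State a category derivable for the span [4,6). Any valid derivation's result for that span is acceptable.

(S\NP)\N

[0,6] S   >
  [0,3] S/(S\NP)   >
    [0,1] "liked" : (S/(S\NP))/S
    [1,3] S   >
      [1,2] "from" : S/(S\NP)
      [2,3] "a" : S\NP
  [3,6] S\NP   <
    [3,4] "today" : N
    [4,6] (S\NP)\N   >
      [4,5] "every" : ((S\NP)\N)/NP
      [5,6] "in" : NP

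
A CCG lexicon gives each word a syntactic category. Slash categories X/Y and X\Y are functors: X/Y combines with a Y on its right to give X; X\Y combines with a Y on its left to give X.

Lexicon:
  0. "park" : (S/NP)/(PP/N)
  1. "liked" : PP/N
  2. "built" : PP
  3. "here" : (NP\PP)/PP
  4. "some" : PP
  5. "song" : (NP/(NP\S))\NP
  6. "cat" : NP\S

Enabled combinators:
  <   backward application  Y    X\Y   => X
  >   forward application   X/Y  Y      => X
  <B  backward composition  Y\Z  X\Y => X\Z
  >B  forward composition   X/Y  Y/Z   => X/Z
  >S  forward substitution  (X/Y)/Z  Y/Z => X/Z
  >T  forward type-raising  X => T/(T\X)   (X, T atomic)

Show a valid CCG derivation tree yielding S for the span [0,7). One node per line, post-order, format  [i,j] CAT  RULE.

[0,1] (S/NP)/(PP/N)  lex  "park"
[1,2] PP/N  lex  "liked"
[0,2] S/NP  >  k=1
[2,3] PP  lex  "built"
[2,3] NP/(NP\PP)  >T
[3,4] (NP\PP)/PP  lex  "here"
[4,5] PP  lex  "some"
[3,5] NP\PP  >  k=4
[2,5] NP  >  k=3
[5,6] (NP/(NP\S))\NP  lex  "song"
[2,6] NP/(NP\S)  <  k=5
[6,7] NP\S  lex  "cat"
[2,7] NP  >  k=6
[0,7] S  >  k=2

[0,7] S   >
  [0,2] S/NP   >
    [0,1] "park" : (S/NP)/(PP/N)
    [1,2] "liked" : PP/N
  [2,7] NP   >
    [2,6] NP/(NP\S)   <
      [2,5] NP   >
        [2,3] NP/(NP\PP)   >T
          [2,3] "built" : PP
        [3,5] NP\PP   >
          [3,4] "here" : (NP\PP)/PP
          [4,5] "some" : PP
      [5,6] "song" : (NP/(NP\S))\NP
    [6,7] "cat" : NP\S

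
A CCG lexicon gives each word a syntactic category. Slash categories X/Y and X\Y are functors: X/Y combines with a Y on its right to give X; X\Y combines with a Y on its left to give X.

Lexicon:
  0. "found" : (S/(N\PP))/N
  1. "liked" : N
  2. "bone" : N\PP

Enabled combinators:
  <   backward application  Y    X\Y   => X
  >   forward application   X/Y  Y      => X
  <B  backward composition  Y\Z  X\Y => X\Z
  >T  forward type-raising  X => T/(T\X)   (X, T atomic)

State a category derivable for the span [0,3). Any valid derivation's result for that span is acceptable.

[0,3] S   >
  [0,2] S/(N\PP)   >
    [0,1] "found" : (S/(N\PP))/N
    [1,2] "liked" : N
  [2,3] "bone" : N\PP

S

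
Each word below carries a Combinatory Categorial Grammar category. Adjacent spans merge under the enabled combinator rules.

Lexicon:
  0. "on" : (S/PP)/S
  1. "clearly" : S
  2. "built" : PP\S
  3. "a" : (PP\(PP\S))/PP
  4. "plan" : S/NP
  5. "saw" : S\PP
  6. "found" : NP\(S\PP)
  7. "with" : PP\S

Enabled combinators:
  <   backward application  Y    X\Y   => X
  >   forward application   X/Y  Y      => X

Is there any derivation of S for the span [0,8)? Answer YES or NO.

[0,8] S   >
  [0,2] S/PP   >
    [0,1] "on" : (S/PP)/S
    [1,2] "clearly" : S
  [2,8] PP   <
    [2,3] "built" : PP\S
    [3,8] PP\(PP\S)   >
      [3,4] "a" : (PP\(PP\S))/PP
      [4,8] PP   <
        [4,7] S   >
          [4,5] "plan" : S/NP
          [5,7] NP   <
            [5,6] "saw" : S\PP
            [6,7] "found" : NP\(S\PP)
        [7,8] "with" : PP\S

YES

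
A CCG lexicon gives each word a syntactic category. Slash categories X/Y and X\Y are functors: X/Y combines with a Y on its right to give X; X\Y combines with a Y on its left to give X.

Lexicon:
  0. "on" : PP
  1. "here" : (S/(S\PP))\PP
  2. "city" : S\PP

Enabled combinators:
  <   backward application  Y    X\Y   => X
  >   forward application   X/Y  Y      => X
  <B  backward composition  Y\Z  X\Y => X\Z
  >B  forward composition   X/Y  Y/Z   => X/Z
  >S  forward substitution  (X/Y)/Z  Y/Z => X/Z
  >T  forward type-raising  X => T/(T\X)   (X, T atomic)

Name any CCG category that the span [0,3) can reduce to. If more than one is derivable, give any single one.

[0,3] S   >
  [0,2] S/(S\PP)   <
    [0,1] "on" : PP
    [1,2] "here" : (S/(S\PP))\PP
  [2,3] "city" : S\PP

S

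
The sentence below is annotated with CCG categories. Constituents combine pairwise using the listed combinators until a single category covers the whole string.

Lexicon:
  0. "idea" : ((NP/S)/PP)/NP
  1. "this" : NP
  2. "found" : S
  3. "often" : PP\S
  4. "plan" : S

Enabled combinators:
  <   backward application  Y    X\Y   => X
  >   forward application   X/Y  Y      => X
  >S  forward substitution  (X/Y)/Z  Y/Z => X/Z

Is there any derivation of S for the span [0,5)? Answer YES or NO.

((NP/S)/PP)/NP NP S PP\S S
CKY chart[0,5] = {NP}; S ∉ chart

NO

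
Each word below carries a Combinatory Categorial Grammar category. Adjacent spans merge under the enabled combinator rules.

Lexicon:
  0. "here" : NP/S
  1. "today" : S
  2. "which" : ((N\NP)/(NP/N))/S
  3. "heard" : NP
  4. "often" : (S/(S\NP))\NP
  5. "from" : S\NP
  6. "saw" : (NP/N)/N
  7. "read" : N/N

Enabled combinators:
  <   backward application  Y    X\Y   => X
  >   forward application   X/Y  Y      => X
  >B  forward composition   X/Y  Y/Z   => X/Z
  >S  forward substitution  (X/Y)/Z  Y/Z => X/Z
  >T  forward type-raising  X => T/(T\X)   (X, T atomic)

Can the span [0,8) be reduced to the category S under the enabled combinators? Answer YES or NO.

NO

NP/S S ((N\NP)/(NP/N))/S NP (S/(S\NP))\NP S\NP (NP/N)/N N/N
CKY chart[0,8] = {N, N/(N\N), N/N, NP/(NP\N), PP/(PP\N), S/(S\N)}; S ∉ chart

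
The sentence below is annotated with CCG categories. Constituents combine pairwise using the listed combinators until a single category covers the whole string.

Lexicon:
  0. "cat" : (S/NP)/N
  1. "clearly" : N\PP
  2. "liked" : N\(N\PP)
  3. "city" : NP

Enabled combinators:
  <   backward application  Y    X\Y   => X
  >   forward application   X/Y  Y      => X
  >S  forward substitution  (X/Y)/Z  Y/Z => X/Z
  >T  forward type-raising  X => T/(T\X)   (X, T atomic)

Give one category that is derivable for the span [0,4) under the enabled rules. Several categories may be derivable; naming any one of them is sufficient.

[0,4] S   >
  [0,3] S/NP   >
    [0,1] "cat" : (S/NP)/N
    [1,3] N   <
      [1,2] "clearly" : N\PP
      [2,3] "liked" : N\(N\PP)
  [3,4] "city" : NP

S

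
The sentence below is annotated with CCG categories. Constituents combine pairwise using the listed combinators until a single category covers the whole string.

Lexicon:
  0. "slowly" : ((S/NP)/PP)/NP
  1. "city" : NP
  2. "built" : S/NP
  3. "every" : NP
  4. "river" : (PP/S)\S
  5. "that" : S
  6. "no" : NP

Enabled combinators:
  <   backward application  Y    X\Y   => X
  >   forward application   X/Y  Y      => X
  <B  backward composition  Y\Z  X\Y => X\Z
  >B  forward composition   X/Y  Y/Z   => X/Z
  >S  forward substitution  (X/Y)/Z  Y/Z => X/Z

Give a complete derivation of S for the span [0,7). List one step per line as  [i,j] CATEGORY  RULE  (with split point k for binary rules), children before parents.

[0,1] ((S/NP)/PP)/NP  lex  "slowly"
[1,2] NP  lex  "city"
[0,2] (S/NP)/PP  >  k=1
[2,3] S/NP  lex  "built"
[3,4] NP  lex  "every"
[2,4] S  >  k=3
[4,5] (PP/S)\S  lex  "river"
[2,5] PP/S  <  k=4
[5,6] S  lex  "that"
[2,6] PP  >  k=5
[0,6] S/NP  >  k=2
[6,7] NP  lex  "no"
[0,7] S  >  k=6

[0,7] S   >
  [0,6] S/NP   >
    [0,2] (S/NP)/PP   >
      [0,1] "slowly" : ((S/NP)/PP)/NP
      [1,2] "city" : NP
    [2,6] PP   >
      [2,5] PP/S   <
        [2,4] S   >
          [2,3] "built" : S/NP
          [3,4] "every" : NP
        [4,5] "river" : (PP/S)\S
      [5,6] "that" : S
  [6,7] "no" : NP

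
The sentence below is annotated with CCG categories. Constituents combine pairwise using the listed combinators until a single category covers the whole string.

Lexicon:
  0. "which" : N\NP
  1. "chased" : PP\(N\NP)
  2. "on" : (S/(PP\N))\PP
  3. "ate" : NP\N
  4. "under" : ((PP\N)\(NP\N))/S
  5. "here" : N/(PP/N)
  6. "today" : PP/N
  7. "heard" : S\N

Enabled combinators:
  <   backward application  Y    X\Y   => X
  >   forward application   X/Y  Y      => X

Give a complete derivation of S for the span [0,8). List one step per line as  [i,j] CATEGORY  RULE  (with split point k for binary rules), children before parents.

[0,8] S   >
  [0,3] S/(PP\N)   <
    [0,2] PP   <
      [0,1] "which" : N\NP
      [1,2] "chased" : PP\(N\NP)
    [2,3] "on" : (S/(PP\N))\PP
  [3,8] PP\N   <
    [3,4] "ate" : NP\N
    [4,8] (PP\N)\(NP\N)   >
      [4,5] "under" : ((PP\N)\(NP\N))/S
      [5,8] S   <
        [5,7] N   >
          [5,6] "here" : N/(PP/N)
          [6,7] "today" : PP/N
        [7,8] "heard" : S\N

[0,1] N\NP  lex  "which"
[1,2] PP\(N\NP)  lex  "chased"
[0,2] PP  <  k=1
[2,3] (S/(PP\N))\PP  lex  "on"
[0,3] S/(PP\N)  <  k=2
[3,4] NP\N  lex  "ate"
[4,5] ((PP\N)\(NP\N))/S  lex  "under"
[5,6] N/(PP/N)  lex  "here"
[6,7] PP/N  lex  "today"
[5,7] N  >  k=6
[7,8] S\N  lex  "heard"
[5,8] S  <  k=7
[4,8] (PP\N)\(NP\N)  >  k=5
[3,8] PP\N  <  k=4
[0,8] S  >  k=3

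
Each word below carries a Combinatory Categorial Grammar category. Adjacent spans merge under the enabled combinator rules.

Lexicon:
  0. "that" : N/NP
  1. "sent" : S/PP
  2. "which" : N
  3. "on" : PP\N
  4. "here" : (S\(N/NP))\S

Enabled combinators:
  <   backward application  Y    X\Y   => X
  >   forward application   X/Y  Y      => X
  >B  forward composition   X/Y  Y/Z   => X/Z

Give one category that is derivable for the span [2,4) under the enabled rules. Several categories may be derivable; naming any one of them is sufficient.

[0,5] S   <
  [0,1] "that" : N/NP
  [1,5] S\(N/NP)   <
    [1,4] S   >
      [1,2] "sent" : S/PP
      [2,4] PP   <
        [2,3] "which" : N
        [3,4] "on" : PP\N
    [4,5] "here" : (S\(N/NP))\S

PP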